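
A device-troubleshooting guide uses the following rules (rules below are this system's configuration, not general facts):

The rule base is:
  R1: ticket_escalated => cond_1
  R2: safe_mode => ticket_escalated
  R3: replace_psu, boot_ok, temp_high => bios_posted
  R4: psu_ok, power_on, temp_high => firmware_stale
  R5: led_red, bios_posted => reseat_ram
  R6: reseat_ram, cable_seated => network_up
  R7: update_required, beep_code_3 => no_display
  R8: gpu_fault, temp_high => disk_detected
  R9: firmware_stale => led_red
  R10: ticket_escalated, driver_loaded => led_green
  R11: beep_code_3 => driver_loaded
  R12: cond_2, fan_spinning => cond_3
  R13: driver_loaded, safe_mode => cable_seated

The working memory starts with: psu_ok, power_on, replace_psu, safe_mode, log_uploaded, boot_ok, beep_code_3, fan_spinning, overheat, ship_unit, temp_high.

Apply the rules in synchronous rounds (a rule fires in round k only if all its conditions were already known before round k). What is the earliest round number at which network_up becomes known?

Round 1 fires R2, R3, R4, R11, giving ticket_escalated, bios_posted, firmware_stale, driver_loaded.
Round 2 fires R1, R9, R10, R13, giving cond_1, led_red, led_green, cable_seated.
Round 3 fires R5, giving reseat_ram.
Round 4 fires R6, giving network_up.
network_up first appears in round 4.

4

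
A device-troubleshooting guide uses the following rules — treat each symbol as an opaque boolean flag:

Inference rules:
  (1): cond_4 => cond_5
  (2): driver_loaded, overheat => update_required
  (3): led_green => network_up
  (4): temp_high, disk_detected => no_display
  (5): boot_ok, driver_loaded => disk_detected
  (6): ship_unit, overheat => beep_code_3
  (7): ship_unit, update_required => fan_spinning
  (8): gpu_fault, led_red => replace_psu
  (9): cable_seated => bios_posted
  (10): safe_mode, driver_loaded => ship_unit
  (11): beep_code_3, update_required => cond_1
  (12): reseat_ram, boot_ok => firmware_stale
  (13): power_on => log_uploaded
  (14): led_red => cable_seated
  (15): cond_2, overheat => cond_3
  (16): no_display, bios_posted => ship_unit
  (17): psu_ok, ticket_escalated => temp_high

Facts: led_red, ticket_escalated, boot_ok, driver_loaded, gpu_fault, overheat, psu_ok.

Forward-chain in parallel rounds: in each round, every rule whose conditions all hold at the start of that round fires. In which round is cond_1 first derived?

Round 1 fires (2), (5), (8), (14), (17), giving update_required, disk_detected, replace_psu, cable_seated, temp_high.
Round 2 fires (4), (9), giving no_display, bios_posted.
Round 3 fires (16), giving ship_unit.
Round 4 fires (6), (7), giving beep_code_3, fan_spinning.
Round 5 fires (11), giving cond_1.
cond_1 first appears in round 5.

5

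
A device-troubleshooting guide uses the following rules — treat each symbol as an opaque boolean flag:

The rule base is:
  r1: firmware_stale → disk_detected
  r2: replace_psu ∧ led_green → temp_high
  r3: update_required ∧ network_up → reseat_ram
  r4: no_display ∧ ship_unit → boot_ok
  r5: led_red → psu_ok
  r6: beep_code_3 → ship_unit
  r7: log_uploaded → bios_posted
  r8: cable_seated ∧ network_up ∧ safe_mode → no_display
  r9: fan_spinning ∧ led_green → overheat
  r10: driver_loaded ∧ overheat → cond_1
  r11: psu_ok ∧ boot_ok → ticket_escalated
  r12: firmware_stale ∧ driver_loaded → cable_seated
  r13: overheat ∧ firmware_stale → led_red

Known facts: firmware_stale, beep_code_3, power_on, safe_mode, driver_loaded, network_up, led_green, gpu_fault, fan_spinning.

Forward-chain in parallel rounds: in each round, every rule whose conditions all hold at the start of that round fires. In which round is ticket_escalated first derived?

Round 1 fires r1, r6, r9, r12, giving disk_detected, ship_unit, overheat, cable_seated.
Round 2 fires r8, r10, r13, giving no_display, cond_1, led_red.
Round 3 fires r4, r5, giving boot_ok, psu_ok.
Round 4 fires r11, giving ticket_escalated.
ticket_escalated first appears in round 4.

4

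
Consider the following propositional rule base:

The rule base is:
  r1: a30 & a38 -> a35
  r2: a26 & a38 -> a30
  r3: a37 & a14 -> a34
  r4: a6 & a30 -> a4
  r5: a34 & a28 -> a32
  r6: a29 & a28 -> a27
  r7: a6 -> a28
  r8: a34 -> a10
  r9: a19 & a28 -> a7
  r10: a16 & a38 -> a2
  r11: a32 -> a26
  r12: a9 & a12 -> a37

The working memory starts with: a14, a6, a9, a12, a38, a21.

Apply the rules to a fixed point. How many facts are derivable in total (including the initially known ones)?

Round 1: r7 [a6 -> a28]; r12 [a9 & a12 -> a37]. Adds a28, a37.
Round 2: r3 [a37 & a14 -> a34]. Adds a34.
Round 3: r5 [a34 & a28 -> a32]; r8 [a34 -> a10]. Adds a32, a10.
Round 4: r11 [a32 -> a26]. Adds a26.
Round 5: r2 [a26 & a38 -> a30]. Adds a30.
Round 6: r1 [a30 & a38 -> a35]; r4 [a6 & a30 -> a4]. Adds a35, a4.
Closure: {a10, a12, a14, a21, a26, a28, a30, a32, a34, a35, a37, a38, a4, a6, a9} — 15 facts.

15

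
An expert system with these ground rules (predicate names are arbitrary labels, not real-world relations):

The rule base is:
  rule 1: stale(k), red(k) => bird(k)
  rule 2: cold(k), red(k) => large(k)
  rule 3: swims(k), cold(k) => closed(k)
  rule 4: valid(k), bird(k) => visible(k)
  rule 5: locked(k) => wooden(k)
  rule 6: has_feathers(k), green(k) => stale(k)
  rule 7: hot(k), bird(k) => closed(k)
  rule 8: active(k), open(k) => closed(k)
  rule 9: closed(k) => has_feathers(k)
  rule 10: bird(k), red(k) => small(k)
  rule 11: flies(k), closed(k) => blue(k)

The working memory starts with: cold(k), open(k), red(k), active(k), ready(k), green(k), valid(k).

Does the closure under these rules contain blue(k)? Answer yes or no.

Round 1: rule 2 [cold(k), red(k) => large(k)]; rule 8 [active(k), open(k) => closed(k)]. Adds large(k), closed(k).
Round 2: rule 9 [closed(k) => has_feathers(k)]. Adds has_feathers(k).
Round 3: rule 6 [has_feathers(k), green(k) => stale(k)]. Adds stale(k).
Round 4: rule 1 [stale(k), red(k) => bird(k)]. Adds bird(k).
Round 5: rule 4 [valid(k), bird(k) => visible(k)]; rule 10 [bird(k), red(k) => small(k)]. Adds visible(k), small(k).
Fixed point reached. blue(k) is concluded only by rule 11; rule 11 needs flies(k) (never derived).

no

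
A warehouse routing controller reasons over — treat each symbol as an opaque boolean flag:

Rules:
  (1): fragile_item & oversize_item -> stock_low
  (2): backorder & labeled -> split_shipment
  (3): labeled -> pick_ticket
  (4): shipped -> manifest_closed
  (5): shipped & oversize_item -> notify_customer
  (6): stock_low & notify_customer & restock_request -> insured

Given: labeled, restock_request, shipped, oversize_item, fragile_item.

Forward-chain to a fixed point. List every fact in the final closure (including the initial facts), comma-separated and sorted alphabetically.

fragile_item, insured, labeled, manifest_closed, notify_customer, oversize_item, pick_ticket, restock_request, shipped, stock_low

Round 1: (1) [fragile_item & oversize_item -> stock_low]; (3) [labeled -> pick_ticket]; (4) [shipped -> manifest_closed]; (5) [shipped & oversize_item -> notify_customer]. New: stock_low, pick_ticket, manifest_closed, notify_customer.
Round 2: (6) [stock_low & notify_customer & restock_request -> insured]. New: insured.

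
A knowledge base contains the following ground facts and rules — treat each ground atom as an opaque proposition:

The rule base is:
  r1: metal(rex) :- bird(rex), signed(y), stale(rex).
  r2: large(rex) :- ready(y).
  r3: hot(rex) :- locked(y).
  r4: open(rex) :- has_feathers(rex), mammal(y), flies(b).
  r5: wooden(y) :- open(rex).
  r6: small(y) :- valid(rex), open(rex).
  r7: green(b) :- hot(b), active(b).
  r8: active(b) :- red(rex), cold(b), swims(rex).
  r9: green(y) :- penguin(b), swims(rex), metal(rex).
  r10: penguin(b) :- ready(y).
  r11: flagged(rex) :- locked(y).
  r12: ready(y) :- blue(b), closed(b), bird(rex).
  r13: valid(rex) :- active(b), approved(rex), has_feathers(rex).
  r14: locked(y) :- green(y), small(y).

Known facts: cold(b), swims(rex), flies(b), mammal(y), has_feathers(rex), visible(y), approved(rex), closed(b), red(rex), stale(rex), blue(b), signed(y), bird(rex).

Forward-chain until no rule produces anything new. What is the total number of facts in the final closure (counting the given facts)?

26

[1] r1 [metal(rex) :- bird(rex), signed(y), stale(rex).]; r4 [open(rex) :- has_feathers(rex), mammal(y), flies(b).]; r8 [active(b) :- red(rex), cold(b), swims(rex).]; r12 [ready(y) :- blue(b), closed(b), bird(rex).]. ⇒ new: metal(rex), open(rex), active(b), ready(y).
[2] r2 [large(rex) :- ready(y).]; r5 [wooden(y) :- open(rex).]; r10 [penguin(b) :- ready(y).]; r13 [valid(rex) :- active(b), approved(rex), has_feathers(rex).]. ⇒ new: large(rex), wooden(y), penguin(b), valid(rex).
[3] r6 [small(y) :- valid(rex), open(rex).]; r9 [green(y) :- penguin(b), swims(rex), metal(rex).]. ⇒ new: small(y), green(y).
[4] r14 [locked(y) :- green(y), small(y).]. ⇒ new: locked(y).
[5] r3 [hot(rex) :- locked(y).]; r11 [flagged(rex) :- locked(y).]. ⇒ new: hot(rex), flagged(rex).
Closure: {active(b), approved(rex), bird(rex), blue(b), closed(b), cold(b), flagged(rex), flies(b), green(y), has_feathers(rex), hot(rex), large(rex), locked(y), mammal(y), metal(rex), open(rex), penguin(b), ready(y), red(rex), signed(y), small(y), stale(rex), swims(rex), valid(rex), visible(y), wooden(y)} — 26 facts.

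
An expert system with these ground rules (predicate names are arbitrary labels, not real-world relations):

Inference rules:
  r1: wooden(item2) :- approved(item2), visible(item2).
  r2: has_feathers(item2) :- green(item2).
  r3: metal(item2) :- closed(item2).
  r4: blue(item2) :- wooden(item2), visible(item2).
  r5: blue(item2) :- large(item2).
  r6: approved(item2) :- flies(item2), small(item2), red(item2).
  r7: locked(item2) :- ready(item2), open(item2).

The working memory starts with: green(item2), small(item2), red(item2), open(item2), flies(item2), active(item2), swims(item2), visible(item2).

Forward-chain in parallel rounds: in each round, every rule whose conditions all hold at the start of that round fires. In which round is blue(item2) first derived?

Round 1 fires r2, r6, giving has_feathers(item2), approved(item2).
Round 2 fires r1, giving wooden(item2).
Round 3 fires r4, giving blue(item2).
blue(item2) first appears in round 3.

3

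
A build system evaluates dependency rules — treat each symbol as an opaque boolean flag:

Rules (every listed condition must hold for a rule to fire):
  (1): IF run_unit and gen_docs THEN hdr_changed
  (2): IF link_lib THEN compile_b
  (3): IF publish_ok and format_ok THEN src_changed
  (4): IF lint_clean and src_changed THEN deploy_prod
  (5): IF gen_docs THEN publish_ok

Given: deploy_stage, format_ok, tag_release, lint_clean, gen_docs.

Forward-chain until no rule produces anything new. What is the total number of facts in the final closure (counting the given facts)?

8

Round 1: (5) [IF gen_docs THEN publish_ok]. New: publish_ok.
Round 2: (3) [IF publish_ok and format_ok THEN src_changed]. New: src_changed.
Round 3: (4) [IF lint_clean and src_changed THEN deploy_prod]. New: deploy_prod.
Closure: {deploy_prod, deploy_stage, format_ok, gen_docs, lint_clean, publish_ok, src_changed, tag_release} — 8 facts.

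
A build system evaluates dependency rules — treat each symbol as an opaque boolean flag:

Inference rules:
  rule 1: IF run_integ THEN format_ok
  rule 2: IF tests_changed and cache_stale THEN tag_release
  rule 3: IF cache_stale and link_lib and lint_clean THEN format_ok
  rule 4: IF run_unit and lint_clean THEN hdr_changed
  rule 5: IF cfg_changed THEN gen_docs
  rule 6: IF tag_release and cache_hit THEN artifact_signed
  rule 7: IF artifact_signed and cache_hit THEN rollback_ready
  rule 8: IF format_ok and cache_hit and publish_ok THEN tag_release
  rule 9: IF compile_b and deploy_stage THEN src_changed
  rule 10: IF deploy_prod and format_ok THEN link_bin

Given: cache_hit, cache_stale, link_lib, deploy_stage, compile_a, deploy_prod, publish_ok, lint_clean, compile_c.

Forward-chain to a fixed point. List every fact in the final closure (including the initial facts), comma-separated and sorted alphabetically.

artifact_signed, cache_hit, cache_stale, compile_a, compile_c, deploy_prod, deploy_stage, format_ok, link_bin, link_lib, lint_clean, publish_ok, rollback_ready, tag_release

Round 1: rule 3 [IF cache_stale and link_lib and lint_clean THEN format_ok]. Adds format_ok.
Round 2: rule 8 [IF format_ok and cache_hit and publish_ok THEN tag_release]; rule 10 [IF deploy_prod and format_ok THEN link_bin]. Adds tag_release, link_bin.
Round 3: rule 6 [IF tag_release and cache_hit THEN artifact_signed]. Adds artifact_signed.
Round 4: rule 7 [IF artifact_signed and cache_hit THEN rollback_ready]. Adds rollback_ready.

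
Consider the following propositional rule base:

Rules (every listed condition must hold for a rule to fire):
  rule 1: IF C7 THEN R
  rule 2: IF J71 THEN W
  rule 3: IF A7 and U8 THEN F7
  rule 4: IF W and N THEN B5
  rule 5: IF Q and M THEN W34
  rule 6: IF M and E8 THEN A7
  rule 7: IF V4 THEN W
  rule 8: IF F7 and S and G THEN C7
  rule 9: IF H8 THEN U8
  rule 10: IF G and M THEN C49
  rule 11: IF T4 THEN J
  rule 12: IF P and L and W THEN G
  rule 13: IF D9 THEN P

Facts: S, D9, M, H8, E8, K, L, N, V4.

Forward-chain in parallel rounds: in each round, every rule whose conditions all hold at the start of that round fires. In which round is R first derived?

[1] rule 6 [IF M and E8 THEN A7]; rule 7 [IF V4 THEN W]; rule 9 [IF H8 THEN U8]; rule 13 [IF D9 THEN P]. ⇒ new: A7, W, U8, P.
[2] rule 3 [IF A7 and U8 THEN F7]; rule 4 [IF W and N THEN B5]; rule 12 [IF P and L and W THEN G]. ⇒ new: F7, B5, G.
[3] rule 8 [IF F7 and S and G THEN C7]; rule 10 [IF G and M THEN C49]. ⇒ new: C7, C49.
[4] rule 1 [IF C7 THEN R]. ⇒ new: R.
R first appears in round 4.

4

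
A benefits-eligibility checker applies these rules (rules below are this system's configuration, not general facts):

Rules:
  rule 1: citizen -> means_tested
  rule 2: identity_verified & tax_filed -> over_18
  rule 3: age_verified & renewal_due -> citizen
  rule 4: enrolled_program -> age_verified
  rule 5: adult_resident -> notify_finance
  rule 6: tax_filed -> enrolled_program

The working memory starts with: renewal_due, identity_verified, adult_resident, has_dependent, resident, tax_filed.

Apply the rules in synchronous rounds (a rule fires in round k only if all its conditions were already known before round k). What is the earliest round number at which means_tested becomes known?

4

Round 1 — rule 2, rule 5, rule 6, derive over_18, notify_finance, enrolled_program.
Round 2 — rule 4, derive age_verified.
Round 3 — rule 3, derive citizen.
Round 4 — rule 1, derive means_tested.
means_tested first appears in round 4.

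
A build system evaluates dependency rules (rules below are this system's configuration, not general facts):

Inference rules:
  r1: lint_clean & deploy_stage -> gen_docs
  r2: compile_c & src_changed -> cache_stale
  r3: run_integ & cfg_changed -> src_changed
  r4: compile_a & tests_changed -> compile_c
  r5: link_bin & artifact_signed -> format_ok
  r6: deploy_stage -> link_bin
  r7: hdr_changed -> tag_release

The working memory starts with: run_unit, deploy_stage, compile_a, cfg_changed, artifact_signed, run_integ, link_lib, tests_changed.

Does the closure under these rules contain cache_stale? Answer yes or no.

yes

Round 1: r3 [run_integ & cfg_changed -> src_changed]; r4 [compile_a & tests_changed -> compile_c]; r6 [deploy_stage -> link_bin]. New: src_changed, compile_c, link_bin.
Round 2: r2 [compile_c & src_changed -> cache_stale]; r5 [link_bin & artifact_signed -> format_ok]. New: cache_stale, format_ok.
cache_stale appears in round 2, so it is derivable.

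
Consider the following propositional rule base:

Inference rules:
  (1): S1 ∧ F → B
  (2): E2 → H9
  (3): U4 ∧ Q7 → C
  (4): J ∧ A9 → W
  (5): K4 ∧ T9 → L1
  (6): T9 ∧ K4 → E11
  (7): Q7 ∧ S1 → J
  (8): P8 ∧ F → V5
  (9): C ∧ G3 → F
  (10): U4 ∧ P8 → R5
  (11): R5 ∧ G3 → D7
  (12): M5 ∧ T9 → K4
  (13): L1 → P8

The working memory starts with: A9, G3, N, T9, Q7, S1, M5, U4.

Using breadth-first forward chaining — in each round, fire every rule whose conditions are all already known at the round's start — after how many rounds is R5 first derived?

4

Round 1 — (3), (7), (12), derive C, J, K4.
Round 2 — (4), (5), (6), (9), derive W, L1, E11, F.
Round 3 — (1), (13), derive B, P8.
Round 4 — (8), (10), derive V5, R5.
R5 first appears in round 4.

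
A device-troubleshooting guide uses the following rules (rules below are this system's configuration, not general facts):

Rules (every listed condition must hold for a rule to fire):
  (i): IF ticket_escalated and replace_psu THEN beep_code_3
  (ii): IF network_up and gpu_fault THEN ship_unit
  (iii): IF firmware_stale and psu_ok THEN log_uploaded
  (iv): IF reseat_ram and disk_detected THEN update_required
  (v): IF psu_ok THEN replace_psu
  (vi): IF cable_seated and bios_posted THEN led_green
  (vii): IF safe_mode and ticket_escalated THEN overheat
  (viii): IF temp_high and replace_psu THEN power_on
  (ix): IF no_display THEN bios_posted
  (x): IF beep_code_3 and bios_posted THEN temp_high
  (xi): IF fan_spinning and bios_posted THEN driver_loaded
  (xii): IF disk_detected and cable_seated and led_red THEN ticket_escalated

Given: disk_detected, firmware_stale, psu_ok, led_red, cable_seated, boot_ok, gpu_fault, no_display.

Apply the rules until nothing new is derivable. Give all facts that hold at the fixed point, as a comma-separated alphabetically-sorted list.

beep_code_3, bios_posted, boot_ok, cable_seated, disk_detected, firmware_stale, gpu_fault, led_green, led_red, log_uploaded, no_display, power_on, psu_ok, replace_psu, temp_high, ticket_escalated

Round 1: (iii) [IF firmware_stale and psu_ok THEN log_uploaded]; (v) [IF psu_ok THEN replace_psu]; (ix) [IF no_display THEN bios_posted]; (xii) [IF disk_detected and cable_seated and led_red THEN ticket_escalated]. Adds log_uploaded, replace_psu, bios_posted, ticket_escalated.
Round 2: (i) [IF ticket_escalated and replace_psu THEN beep_code_3]; (vi) [IF cable_seated and bios_posted THEN led_green]. Adds beep_code_3, led_green.
Round 3: (x) [IF beep_code_3 and bios_posted THEN temp_high]. Adds temp_high.
Round 4: (viii) [IF temp_high and replace_psu THEN power_on]. Adds power_on.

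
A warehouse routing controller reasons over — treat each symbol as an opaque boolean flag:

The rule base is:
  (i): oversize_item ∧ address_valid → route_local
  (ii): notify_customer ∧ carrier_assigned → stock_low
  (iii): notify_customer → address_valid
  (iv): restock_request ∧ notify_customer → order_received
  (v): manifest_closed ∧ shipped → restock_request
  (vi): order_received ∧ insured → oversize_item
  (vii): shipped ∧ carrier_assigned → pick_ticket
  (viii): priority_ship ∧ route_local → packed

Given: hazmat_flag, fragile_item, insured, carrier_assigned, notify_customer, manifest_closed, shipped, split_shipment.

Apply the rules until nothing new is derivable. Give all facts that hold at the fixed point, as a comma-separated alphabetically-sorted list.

[1] (ii) [notify_customer ∧ carrier_assigned → stock_low]; (iii) [notify_customer → address_valid]; (v) [manifest_closed ∧ shipped → restock_request]; (vii) [shipped ∧ carrier_assigned → pick_ticket]. ⇒ new: stock_low, address_valid, restock_request, pick_ticket.
[2] (iv) [restock_request ∧ notify_customer → order_received]. ⇒ new: order_received.
[3] (vi) [order_received ∧ insured → oversize_item]. ⇒ new: oversize_item.
[4] (i) [oversize_item ∧ address_valid → route_local]. ⇒ new: route_local.

address_valid, carrier_assigned, fragile_item, hazmat_flag, insured, manifest_closed, notify_customer, order_received, oversize_item, pick_ticket, restock_request, route_local, shipped, split_shipment, stock_low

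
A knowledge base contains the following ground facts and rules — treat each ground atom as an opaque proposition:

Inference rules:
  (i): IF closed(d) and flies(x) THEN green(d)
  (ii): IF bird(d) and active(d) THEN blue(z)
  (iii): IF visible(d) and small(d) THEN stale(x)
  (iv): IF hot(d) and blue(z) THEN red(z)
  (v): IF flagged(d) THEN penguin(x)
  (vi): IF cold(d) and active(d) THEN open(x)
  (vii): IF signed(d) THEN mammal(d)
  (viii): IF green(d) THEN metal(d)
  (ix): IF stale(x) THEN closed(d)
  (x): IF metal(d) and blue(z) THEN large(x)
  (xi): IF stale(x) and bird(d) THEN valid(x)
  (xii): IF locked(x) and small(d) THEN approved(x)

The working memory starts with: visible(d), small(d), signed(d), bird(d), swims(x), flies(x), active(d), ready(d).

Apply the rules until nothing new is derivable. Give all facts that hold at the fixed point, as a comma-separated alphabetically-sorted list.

Round 1 — (ii), (iii), (vii), derive blue(z), stale(x), mammal(d).
Round 2 — (ix), (xi), derive closed(d), valid(x).
Round 3 — (i), derive green(d).
Round 4 — (viii), derive metal(d).
Round 5 — (x), derive large(x).

active(d), bird(d), blue(z), closed(d), flies(x), green(d), large(x), mammal(d), metal(d), ready(d), signed(d), small(d), stale(x), swims(x), valid(x), visible(d)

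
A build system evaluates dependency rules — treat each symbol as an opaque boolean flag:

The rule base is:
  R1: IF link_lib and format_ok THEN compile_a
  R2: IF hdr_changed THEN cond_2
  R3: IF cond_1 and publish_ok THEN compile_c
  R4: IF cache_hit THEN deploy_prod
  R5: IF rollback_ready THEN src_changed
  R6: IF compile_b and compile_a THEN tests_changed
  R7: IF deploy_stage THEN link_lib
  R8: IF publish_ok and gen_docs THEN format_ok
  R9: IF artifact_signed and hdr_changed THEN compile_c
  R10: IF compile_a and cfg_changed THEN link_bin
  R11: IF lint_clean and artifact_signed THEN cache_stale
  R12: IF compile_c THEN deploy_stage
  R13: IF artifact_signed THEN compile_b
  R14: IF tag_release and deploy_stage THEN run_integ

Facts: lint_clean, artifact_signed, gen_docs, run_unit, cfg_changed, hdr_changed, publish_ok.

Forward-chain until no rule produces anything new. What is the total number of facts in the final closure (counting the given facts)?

Round 1: R2 [IF hdr_changed THEN cond_2]; R8 [IF publish_ok and gen_docs THEN format_ok]; R9 [IF artifact_signed and hdr_changed THEN compile_c]; R11 [IF lint_clean and artifact_signed THEN cache_stale]; R13 [IF artifact_signed THEN compile_b]. Adds cond_2, format_ok, compile_c, cache_stale, compile_b.
Round 2: R12 [IF compile_c THEN deploy_stage]. Adds deploy_stage.
Round 3: R7 [IF deploy_stage THEN link_lib]. Adds link_lib.
Round 4: R1 [IF link_lib and format_ok THEN compile_a]. Adds compile_a.
Round 5: R6 [IF compile_b and compile_a THEN tests_changed]; R10 [IF compile_a and cfg_changed THEN link_bin]. Adds tests_changed, link_bin.
Closure: {artifact_signed, cache_stale, cfg_changed, compile_a, compile_b, compile_c, cond_2, deploy_stage, format_ok, gen_docs, hdr_changed, link_bin, link_lib, lint_clean, publish_ok, run_unit, tests_changed} — 17 facts.

17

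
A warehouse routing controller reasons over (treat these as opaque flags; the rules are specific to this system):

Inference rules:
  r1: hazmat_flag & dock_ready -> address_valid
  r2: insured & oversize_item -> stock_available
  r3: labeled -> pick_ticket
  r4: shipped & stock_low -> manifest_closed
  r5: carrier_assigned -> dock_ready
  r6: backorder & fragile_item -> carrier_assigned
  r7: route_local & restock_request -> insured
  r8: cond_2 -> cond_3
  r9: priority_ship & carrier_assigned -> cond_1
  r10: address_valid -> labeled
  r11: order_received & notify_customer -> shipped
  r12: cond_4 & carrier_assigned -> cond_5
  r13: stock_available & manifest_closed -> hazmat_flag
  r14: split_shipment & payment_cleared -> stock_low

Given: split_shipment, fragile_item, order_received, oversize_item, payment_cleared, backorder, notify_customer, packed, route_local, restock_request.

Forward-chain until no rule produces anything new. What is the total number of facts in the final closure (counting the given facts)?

21

Round 1: r6 [backorder & fragile_item -> carrier_assigned]; r7 [route_local & restock_request -> insured]; r11 [order_received & notify_customer -> shipped]; r14 [split_shipment & payment_cleared -> stock_low]. Adds carrier_assigned, insured, shipped, stock_low.
Round 2: r2 [insured & oversize_item -> stock_available]; r4 [shipped & stock_low -> manifest_closed]; r5 [carrier_assigned -> dock_ready]. Adds stock_available, manifest_closed, dock_ready.
Round 3: r13 [stock_available & manifest_closed -> hazmat_flag]. Adds hazmat_flag.
Round 4: r1 [hazmat_flag & dock_ready -> address_valid]. Adds address_valid.
Round 5: r10 [address_valid -> labeled]. Adds labeled.
Round 6: r3 [labeled -> pick_ticket]. Adds pick_ticket.
Closure: {address_valid, backorder, carrier_assigned, dock_ready, fragile_item, hazmat_flag, insured, labeled, manifest_closed, notify_customer, order_received, oversize_item, packed, payment_cleared, pick_ticket, restock_request, route_local, shipped, split_shipment, stock_available, stock_low} — 21 facts.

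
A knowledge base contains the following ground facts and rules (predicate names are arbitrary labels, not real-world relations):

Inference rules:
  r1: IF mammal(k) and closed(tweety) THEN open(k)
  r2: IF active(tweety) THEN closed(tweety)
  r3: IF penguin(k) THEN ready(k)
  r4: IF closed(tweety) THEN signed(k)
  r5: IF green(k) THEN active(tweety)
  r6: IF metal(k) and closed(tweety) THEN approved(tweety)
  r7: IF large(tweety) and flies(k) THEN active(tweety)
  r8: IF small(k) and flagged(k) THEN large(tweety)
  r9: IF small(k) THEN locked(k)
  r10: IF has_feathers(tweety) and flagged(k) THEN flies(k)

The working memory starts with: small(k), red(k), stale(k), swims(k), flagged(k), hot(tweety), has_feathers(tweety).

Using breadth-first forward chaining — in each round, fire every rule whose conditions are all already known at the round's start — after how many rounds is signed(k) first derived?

4

Round 1: r8 [IF small(k) and flagged(k) THEN large(tweety)]; r9 [IF small(k) THEN locked(k)]; r10 [IF has_feathers(tweety) and flagged(k) THEN flies(k)]. Adds large(tweety), locked(k), flies(k).
Round 2: r7 [IF large(tweety) and flies(k) THEN active(tweety)]. Adds active(tweety).
Round 3: r2 [IF active(tweety) THEN closed(tweety)]. Adds closed(tweety).
Round 4: r4 [IF closed(tweety) THEN signed(k)]. Adds signed(k).
signed(k) first appears in round 4.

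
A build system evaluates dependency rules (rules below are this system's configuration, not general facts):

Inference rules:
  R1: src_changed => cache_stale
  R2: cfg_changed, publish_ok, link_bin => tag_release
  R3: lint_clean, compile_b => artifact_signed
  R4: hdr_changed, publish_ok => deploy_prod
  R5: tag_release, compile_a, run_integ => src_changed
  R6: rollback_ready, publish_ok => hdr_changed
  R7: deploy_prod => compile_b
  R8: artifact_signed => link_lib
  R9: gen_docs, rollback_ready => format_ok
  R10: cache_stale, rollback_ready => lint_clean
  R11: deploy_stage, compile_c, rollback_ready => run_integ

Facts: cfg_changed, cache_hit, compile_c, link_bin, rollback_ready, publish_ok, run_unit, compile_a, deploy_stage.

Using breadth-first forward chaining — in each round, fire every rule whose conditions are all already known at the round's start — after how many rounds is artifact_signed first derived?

Round 1 — R2, R6, R11, derive tag_release, hdr_changed, run_integ.
Round 2 — R4, R5, derive deploy_prod, src_changed.
Round 3 — R1, R7, derive cache_stale, compile_b.
Round 4 — R10, derive lint_clean.
Round 5 — R3, derive artifact_signed.
artifact_signed first appears in round 5.

5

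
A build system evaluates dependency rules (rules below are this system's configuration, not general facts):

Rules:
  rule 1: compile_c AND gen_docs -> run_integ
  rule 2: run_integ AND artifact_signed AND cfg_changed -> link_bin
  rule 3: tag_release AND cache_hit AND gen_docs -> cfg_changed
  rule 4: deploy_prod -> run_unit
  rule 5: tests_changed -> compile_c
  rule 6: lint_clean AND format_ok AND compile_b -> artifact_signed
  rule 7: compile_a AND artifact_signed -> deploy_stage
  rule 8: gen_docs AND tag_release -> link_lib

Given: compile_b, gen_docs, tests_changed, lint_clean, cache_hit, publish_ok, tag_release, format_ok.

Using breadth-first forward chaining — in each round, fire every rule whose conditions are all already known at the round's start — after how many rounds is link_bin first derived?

[1] rule 3 [tag_release AND cache_hit AND gen_docs -> cfg_changed]; rule 5 [tests_changed -> compile_c]; rule 6 [lint_clean AND format_ok AND compile_b -> artifact_signed]; rule 8 [gen_docs AND tag_release -> link_lib]. ⇒ new: cfg_changed, compile_c, artifact_signed, link_lib.
[2] rule 1 [compile_c AND gen_docs -> run_integ]. ⇒ new: run_integ.
[3] rule 2 [run_integ AND artifact_signed AND cfg_changed -> link_bin]. ⇒ new: link_bin.
link_bin first appears in round 3.

3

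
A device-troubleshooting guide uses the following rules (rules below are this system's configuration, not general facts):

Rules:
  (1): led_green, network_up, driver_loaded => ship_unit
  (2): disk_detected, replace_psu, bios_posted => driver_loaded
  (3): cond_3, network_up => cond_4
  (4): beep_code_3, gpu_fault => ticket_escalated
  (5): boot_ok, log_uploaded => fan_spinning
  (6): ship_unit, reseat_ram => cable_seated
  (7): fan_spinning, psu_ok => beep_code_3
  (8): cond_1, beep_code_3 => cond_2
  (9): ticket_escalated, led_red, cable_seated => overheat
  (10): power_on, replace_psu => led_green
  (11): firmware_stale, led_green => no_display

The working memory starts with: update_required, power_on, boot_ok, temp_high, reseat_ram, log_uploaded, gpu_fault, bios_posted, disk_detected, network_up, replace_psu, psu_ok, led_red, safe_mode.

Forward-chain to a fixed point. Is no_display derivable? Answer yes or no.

no

Round 1 — (2), (5), (10), derive driver_loaded, fan_spinning, led_green.
Round 2 — (1), (7), derive ship_unit, beep_code_3.
Round 3 — (4), (6), derive ticket_escalated, cable_seated.
Round 4 — (9), derive overheat.
Fixed point reached. no_display is concluded only by (11); (11) needs firmware_stale (never derived).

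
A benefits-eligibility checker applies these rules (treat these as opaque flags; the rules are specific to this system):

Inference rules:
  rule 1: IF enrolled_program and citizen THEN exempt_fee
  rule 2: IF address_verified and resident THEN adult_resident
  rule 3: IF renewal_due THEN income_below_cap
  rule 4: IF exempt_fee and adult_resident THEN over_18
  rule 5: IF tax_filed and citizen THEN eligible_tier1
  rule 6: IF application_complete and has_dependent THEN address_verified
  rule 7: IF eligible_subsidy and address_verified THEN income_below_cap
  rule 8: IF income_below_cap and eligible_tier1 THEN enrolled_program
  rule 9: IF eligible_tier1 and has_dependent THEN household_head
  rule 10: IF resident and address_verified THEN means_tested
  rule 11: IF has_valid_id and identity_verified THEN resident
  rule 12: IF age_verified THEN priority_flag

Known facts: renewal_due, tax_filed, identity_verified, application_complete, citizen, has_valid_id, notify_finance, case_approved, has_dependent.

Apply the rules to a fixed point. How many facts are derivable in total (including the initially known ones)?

19

Round 1 — rule 3, rule 5, rule 6, rule 11, derive income_below_cap, eligible_tier1, address_verified, resident.
Round 2 — rule 2, rule 8, rule 9, rule 10, derive adult_resident, enrolled_program, household_head, means_tested.
Round 3 — rule 1, derive exempt_fee.
Round 4 — rule 4, derive over_18.
Closure: {address_verified, adult_resident, application_complete, case_approved, citizen, eligible_tier1, enrolled_program, exempt_fee, has_dependent, has_valid_id, household_head, identity_verified, income_below_cap, means_tested, notify_finance, over_18, renewal_due, resident, tax_filed} — 19 facts.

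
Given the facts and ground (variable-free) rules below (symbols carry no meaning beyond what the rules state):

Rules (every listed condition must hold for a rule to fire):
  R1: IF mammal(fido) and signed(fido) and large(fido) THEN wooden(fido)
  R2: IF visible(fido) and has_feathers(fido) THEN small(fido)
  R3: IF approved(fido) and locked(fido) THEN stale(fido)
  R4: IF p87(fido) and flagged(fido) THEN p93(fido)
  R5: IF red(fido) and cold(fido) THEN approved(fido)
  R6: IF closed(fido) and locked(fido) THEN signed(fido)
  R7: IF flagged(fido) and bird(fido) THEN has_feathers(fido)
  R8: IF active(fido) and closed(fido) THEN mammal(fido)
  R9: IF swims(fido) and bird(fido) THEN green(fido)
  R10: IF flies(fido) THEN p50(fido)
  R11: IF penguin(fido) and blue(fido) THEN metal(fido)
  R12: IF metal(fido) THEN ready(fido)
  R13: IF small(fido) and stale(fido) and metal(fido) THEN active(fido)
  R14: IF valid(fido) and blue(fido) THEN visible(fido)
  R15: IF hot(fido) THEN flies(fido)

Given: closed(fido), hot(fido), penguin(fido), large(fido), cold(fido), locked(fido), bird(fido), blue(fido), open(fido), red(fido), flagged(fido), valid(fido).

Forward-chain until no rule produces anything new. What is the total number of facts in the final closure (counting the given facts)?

25

Round 1 fires R5, R6, R7, R11, R14, R15, giving approved(fido), signed(fido), has_feathers(fido), metal(fido), visible(fido), flies(fido).
Round 2 fires R2, R3, R10, R12, giving small(fido), stale(fido), p50(fido), ready(fido).
Round 3 fires R13, giving active(fido).
Round 4 fires R8, giving mammal(fido).
Round 5 fires R1, giving wooden(fido).
Closure: {active(fido), approved(fido), bird(fido), blue(fido), closed(fido), cold(fido), flagged(fido), flies(fido), has_feathers(fido), hot(fido), large(fido), locked(fido), mammal(fido), metal(fido), open(fido), p50(fido), penguin(fido), ready(fido), red(fido), signed(fido), small(fido), stale(fido), valid(fido), visible(fido), wooden(fido)} — 25 facts.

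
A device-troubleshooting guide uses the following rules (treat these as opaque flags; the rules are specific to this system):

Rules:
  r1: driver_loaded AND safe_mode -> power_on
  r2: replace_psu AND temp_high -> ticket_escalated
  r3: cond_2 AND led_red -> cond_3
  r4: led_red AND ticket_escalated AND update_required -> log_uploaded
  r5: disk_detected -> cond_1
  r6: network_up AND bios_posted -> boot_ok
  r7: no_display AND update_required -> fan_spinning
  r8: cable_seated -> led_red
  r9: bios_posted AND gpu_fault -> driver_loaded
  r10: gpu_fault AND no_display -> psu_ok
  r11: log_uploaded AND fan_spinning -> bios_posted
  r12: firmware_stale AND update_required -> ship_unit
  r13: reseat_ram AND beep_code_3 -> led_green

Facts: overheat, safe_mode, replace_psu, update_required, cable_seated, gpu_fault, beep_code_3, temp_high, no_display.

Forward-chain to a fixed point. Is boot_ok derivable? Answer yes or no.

no

Round 1 fires r2, r7, r8, r10, giving ticket_escalated, fan_spinning, led_red, psu_ok.
Round 2 fires r4, giving log_uploaded.
Round 3 fires r11, giving bios_posted.
Round 4 fires r9, giving driver_loaded.
Round 5 fires r1, giving power_on.
Fixed point reached. boot_ok is concluded only by r6; r6 needs network_up (never derived).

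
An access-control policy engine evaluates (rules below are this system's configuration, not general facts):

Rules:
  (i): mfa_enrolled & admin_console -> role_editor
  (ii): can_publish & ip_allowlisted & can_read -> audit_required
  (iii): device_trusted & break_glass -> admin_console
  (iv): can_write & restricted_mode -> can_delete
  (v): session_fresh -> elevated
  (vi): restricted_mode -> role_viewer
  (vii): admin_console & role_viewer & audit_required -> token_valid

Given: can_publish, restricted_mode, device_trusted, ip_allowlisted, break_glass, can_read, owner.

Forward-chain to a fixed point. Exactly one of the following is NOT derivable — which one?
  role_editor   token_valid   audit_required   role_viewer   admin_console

Round 1 fires (ii), (iii), (vi), giving audit_required, admin_console, role_viewer.
Round 2 fires (vii), giving token_valid.
Derived: token_valid (round 2), admin_console (round 1), audit_required (round 1), role_viewer (round 1). role_editor never appears in any round.

role_editor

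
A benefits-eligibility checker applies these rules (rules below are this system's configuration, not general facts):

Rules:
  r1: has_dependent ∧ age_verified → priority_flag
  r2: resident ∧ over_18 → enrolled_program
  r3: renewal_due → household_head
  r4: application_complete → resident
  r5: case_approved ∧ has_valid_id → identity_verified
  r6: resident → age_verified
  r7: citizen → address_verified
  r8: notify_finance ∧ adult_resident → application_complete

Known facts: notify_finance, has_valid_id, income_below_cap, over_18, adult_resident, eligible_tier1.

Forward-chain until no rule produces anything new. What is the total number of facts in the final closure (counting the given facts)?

Round 1: r8 [notify_finance ∧ adult_resident → application_complete]. New: application_complete.
Round 2: r4 [application_complete → resident]. New: resident.
Round 3: r2 [resident ∧ over_18 → enrolled_program]; r6 [resident → age_verified]. New: enrolled_program, age_verified.
Closure: {adult_resident, age_verified, application_complete, eligible_tier1, enrolled_program, has_valid_id, income_below_cap, notify_finance, over_18, resident} — 10 facts.

10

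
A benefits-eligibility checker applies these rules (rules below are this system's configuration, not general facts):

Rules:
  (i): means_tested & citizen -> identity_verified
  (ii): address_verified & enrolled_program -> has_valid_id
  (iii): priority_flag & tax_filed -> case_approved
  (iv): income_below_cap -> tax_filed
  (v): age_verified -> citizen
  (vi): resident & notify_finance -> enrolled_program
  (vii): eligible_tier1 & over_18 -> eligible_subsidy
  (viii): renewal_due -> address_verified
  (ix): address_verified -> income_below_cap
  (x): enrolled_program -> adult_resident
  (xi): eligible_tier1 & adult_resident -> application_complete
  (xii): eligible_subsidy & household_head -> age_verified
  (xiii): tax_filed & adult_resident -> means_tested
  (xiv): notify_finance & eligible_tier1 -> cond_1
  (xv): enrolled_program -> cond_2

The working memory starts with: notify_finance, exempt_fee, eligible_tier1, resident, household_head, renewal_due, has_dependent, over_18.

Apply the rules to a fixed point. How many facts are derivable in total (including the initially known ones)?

22

Round 1 fires (vi), (vii), (viii), (xiv), giving enrolled_program, eligible_subsidy, address_verified, cond_1.
Round 2 fires (ii), (ix), (x), (xii), (xv), giving has_valid_id, income_below_cap, adult_resident, age_verified, cond_2.
Round 3 fires (iv), (v), (xi), giving tax_filed, citizen, application_complete.
Round 4 fires (xiii), giving means_tested.
Round 5 fires (i), giving identity_verified.
Closure: {address_verified, adult_resident, age_verified, application_complete, citizen, cond_1, cond_2, eligible_subsidy, eligible_tier1, enrolled_program, exempt_fee, has_dependent, has_valid_id, household_head, identity_verified, income_below_cap, means_tested, notify_finance, over_18, renewal_due, resident, tax_filed} — 22 facts.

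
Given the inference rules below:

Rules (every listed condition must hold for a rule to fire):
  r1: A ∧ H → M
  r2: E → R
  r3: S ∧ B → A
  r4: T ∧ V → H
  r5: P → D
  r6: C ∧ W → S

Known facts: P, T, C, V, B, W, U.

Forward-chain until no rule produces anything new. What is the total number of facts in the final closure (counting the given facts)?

12

Round 1 — r4, r5, r6, derive H, D, S.
Round 2 — r3, derive A.
Round 3 — r1, derive M.
Closure: {A, B, C, D, H, M, P, S, T, U, V, W} — 12 facts.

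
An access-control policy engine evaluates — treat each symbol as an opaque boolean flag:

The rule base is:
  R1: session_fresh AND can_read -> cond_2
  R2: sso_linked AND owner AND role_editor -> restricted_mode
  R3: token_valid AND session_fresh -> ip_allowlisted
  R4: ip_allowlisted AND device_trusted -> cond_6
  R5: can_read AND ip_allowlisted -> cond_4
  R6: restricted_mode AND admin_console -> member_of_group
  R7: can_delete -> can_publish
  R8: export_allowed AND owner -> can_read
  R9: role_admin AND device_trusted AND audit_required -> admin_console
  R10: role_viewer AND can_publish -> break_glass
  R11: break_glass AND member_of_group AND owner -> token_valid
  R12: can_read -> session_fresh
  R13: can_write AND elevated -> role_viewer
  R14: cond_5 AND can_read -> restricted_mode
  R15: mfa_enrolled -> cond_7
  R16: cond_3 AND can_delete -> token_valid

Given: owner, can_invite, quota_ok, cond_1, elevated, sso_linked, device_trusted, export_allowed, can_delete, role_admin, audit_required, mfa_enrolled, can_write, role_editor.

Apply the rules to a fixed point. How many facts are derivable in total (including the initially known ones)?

Round 1: R2 [sso_linked AND owner AND role_editor -> restricted_mode]; R7 [can_delete -> can_publish]; R8 [export_allowed AND owner -> can_read]; R9 [role_admin AND device_trusted AND audit_required -> admin_console]; R13 [can_write AND elevated -> role_viewer]; R15 [mfa_enrolled -> cond_7]. Adds restricted_mode, can_publish, can_read, admin_console, role_viewer, cond_7.
Round 2: R6 [restricted_mode AND admin_console -> member_of_group]; R10 [role_viewer AND can_publish -> break_glass]; R12 [can_read -> session_fresh]. Adds member_of_group, break_glass, session_fresh.
Round 3: R1 [session_fresh AND can_read -> cond_2]; R11 [break_glass AND member_of_group AND owner -> token_valid]. Adds cond_2, token_valid.
Round 4: R3 [token_valid AND session_fresh -> ip_allowlisted]. Adds ip_allowlisted.
Round 5: R4 [ip_allowlisted AND device_trusted -> cond_6]; R5 [can_read AND ip_allowlisted -> cond_4]. Adds cond_6, cond_4.
Closure: {admin_console, audit_required, break_glass, can_delete, can_invite, can_publish, can_read, can_write, cond_1, cond_2, cond_4, cond_6, cond_7, device_trusted, elevated, export_allowed, ip_allowlisted, member_of_group, mfa_enrolled, owner, quota_ok, restricted_mode, role_admin, role_editor, role_viewer, session_fresh, sso_linked, token_valid} — 28 facts.

28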